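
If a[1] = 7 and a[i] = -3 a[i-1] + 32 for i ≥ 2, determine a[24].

The fixed point is 32/(1 + 3) = 8, so a[i] - 8 = -3(a[i-1] - 8).
Hence a[i] = -1·(-3)^{i-1} + 8.
a[24] = -1·(-3)^{23} + 8 = -1·-94143178827 + 8 = 94143178835.

94143178835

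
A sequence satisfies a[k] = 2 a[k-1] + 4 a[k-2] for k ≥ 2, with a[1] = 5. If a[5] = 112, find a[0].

-3

Let a[0] = y.
a[2] = 10 + 4y
a[3] = 40 + 8y
a[4] = 120 + 32y
a[5] = 400 + 96y
So 400 + 96y = 112, giving y = -3.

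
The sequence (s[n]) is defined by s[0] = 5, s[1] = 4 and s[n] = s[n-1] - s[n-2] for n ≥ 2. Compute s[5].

1

s[2] = 4 - 5 = -1
s[3] = (-1) - 4 = -5
s[4] = (-5) - (-1) = -4
s[5] = (-4) - (-5) = 1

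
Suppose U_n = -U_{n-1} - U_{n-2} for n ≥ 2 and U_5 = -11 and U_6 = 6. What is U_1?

5

Rearranging, U_{n-2} = -(U_n + U_{n-1}).
U_4 = -(6 + (-11)) = 5
U_3 = -(-11 + 5) = 6
U_2 = -(5 + 6) = -11
U_1 = -(6 + (-11)) = 5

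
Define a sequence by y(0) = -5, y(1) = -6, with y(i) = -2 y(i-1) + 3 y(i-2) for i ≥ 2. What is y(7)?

y(2) = -2·(-6) + 3·(-5) = -3
y(3) = -2·(-3) + 3·(-6) = -12
y(4) = -2·(-12) + 3·(-3) = 15
y(5) = -2·15 + 3·(-12) = -66
y(6) = -2·(-66) + 3·15 = 177
y(7) = -2·177 + 3·(-66) = -552

-552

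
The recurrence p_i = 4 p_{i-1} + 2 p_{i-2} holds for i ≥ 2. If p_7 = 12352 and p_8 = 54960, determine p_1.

4

Rearranging, p_{i-2} = (p_i - 4 p_{i-1}) / 2.
p_6 = (54960 - 4(12352)) / 2 = 5552/2 = 2776
p_5 = (12352 - 4(2776)) / 2 = 1248/2 = 624
p_4 = (2776 - 4(624)) / 2 = 280/2 = 140
p_3 = (624 - 4(140)) / 2 = 64/2 = 32
p_2 = (140 - 4(32)) / 2 = 12/2 = 6
p_1 = (32 - 4(6)) / 2 = 8/2 = 4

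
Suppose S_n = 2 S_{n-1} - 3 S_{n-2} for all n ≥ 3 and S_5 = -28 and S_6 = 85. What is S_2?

Rearranging, S_{n-2} = (S_n - 2 S_{n-1}) / -3.
S_4 = (85 - 2*(-28)) / -3 = 141/-3 = -47
S_3 = (-28 - 2*(-47)) / -3 = 66/-3 = -22
S_2 = (-47 - 2*(-22)) / -3 = -3/-3 = 1

1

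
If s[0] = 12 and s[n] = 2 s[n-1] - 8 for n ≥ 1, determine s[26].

268435464

The fixed point is -8/(1 - 2) = 8, so s[n] - 8 = 2(s[n-1] - 8).
Hence s[n] = 4·2^n + 8.
s[26] = 4·2^{26} + 8 = 4·67108864 + 8 = 268435464.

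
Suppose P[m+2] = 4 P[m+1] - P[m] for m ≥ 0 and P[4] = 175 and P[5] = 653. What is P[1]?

5

Rearranging, P[m-2] = -(P[m] - 4 P[m-1]).
P[3] = -(653 - 4*175) = 47
P[2] = -(175 - 4*47) = 13
P[1] = -(47 - 4*13) = 5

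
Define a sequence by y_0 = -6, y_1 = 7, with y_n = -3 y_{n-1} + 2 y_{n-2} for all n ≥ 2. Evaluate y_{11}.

2941433

y_2 = -3·7 + 2·(-6) = -33
y_3 = -3·(-33) + 2·7 = 113
y_4 = -3·113 + 2·(-33) = -405
y_5 = -3·(-405) + 2·113 = 1441
y_6 = -3·1441 + 2·(-405) = -5133
y_7 = -3·(-5133) + 2·1441 = 18281
y_8 = -3·18281 + 2·(-5133) = -65109
y_9 = -3·(-65109) + 2·18281 = 231889
y_{10} = -3·231889 + 2·(-65109) = -825885
y_{11} = -3·(-825885) + 2·231889 = 2941433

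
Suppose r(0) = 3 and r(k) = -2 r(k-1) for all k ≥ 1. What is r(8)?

r(1) = -2·3 = -6
r(2) = -2·(-6) = 12
r(3) = -2·12 = -24
r(4) = -2·(-24) = 48
r(5) = -2·48 = -96
r(6) = -2·(-96) = 192
r(7) = -2·192 = -384
r(8) = -2·(-384) = 768

768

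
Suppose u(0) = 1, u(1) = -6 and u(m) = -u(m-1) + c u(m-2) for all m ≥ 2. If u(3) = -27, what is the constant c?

u(2) = 6 + c
u(3) = -6 - 7c
So -6 - 7c = -27, giving c = 3.

3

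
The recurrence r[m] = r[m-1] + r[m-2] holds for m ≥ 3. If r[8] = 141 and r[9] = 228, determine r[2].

9

Rearranging, r[m-2] = r[m] - r[m-1].
r[7] = 228 - 141 = 87
r[6] = 141 - 87 = 54
r[5] = 87 - 54 = 33
r[4] = 54 - 33 = 21
r[3] = 33 - 21 = 12
r[2] = 21 - 12 = 9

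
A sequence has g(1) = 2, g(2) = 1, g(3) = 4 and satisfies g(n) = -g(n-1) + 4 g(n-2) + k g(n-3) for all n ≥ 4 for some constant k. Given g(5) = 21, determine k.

-5

g(4) = 2k
g(5) = 16 - k
So 16 - k = 21, giving k = -5.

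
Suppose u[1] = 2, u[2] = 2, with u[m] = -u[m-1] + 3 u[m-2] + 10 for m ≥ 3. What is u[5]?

50

u[3] = -2 + 3(2) + 10 = 14
u[4] = -14 + 3(2) + 10 = 2
u[5] = -2 + 3(14) + 10 = 50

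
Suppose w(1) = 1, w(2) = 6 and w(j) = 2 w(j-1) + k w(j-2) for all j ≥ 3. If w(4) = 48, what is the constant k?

w(3) = 12 + k
w(4) = 24 + 8k
So 24 + 8k = 48, giving k = 3.

3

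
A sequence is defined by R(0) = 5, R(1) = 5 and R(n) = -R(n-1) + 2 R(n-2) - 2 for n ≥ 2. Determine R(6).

-13

R(2) = -5 + 2·5 - 2 = 3
R(3) = -3 + 2·5 - 2 = 5
R(4) = -5 + 2·3 - 2 = -1
R(5) = -(-1) + 2·5 - 2 = 9
R(6) = -9 + 2·(-1) - 2 = -13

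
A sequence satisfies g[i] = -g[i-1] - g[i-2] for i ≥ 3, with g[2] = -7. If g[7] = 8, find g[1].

Let g[1] = y.
g[3] = 7 - y
g[4] = y
g[5] = -7
g[6] = 7 - y
g[7] = y
So y = 8, giving y = 8.

8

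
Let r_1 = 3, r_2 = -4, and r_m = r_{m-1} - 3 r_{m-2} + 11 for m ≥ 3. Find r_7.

-117

r_3 = (-4) - 3·3 + 11 = -2
r_4 = (-2) - 3·(-4) + 11 = 21
r_5 = 21 - 3·(-2) + 11 = 38
r_6 = 38 - 3·21 + 11 = -14
r_7 = (-14) - 3·38 + 11 = -117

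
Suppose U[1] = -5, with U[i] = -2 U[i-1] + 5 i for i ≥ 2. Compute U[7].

-485

U[2] = -2(-5) + 10 = 20
U[3] = -2(20) + 15 = -25
U[4] = -2(-25) + 20 = 70
U[5] = -2(70) + 25 = -115
U[6] = -2(-115) + 30 = 260
U[7] = -2(260) + 35 = -485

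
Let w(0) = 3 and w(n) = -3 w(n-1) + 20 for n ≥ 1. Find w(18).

-774840973

The fixed point is 20/(1 + 3) = 5, so w(n) - 5 = -3(w(n-1) - 5).
Hence w(n) = -2·(-3)^n + 5.
w(18) = -2·(-3)^{18} + 5 = -2·387420489 + 5 = -774840973.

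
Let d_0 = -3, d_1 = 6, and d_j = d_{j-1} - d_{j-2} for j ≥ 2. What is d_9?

3

d_2 = 6 - (-3) = 9
d_3 = 9 - 6 = 3
d_4 = 3 - 9 = -6
d_5 = (-6) - 3 = -9
d_6 = (-9) - (-6) = -3
d_7 = (-3) - (-9) = 6
d_8 = 6 - (-3) = 9
d_9 = 9 - 6 = 3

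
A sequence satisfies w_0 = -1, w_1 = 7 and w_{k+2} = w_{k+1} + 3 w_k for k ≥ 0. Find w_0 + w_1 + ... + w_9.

5099

w_2 = 7 + 3·(-1) = 4
w_3 = 4 + 3·7 = 25
w_4 = 25 + 3·4 = 37
w_5 = 37 + 3·25 = 112
w_6 = 112 + 3·37 = 223
w_7 = 223 + 3·112 = 559
w_8 = 559 + 3·223 = 1228
w_9 = 1228 + 3·559 = 2905
Sum = (-1) + 7 + 4 + 25 + 37 + 112 + 223 + 559 + 1228 + 2905 = 5099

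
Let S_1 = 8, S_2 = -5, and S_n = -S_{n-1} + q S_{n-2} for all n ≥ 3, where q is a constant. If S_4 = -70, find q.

S_3 = 5 + 8q
S_4 = -5 - 13q
So -5 - 13q = -70, giving q = 5.

5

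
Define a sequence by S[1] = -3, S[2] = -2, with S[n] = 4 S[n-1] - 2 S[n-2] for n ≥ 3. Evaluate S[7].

S[3] = 4(-2) - 2(-3) = -2
S[4] = 4(-2) - 2(-2) = -4
S[5] = 4(-4) - 2(-2) = -12
S[6] = 4(-12) - 2(-4) = -40
S[7] = 4(-40) - 2(-12) = -136

-136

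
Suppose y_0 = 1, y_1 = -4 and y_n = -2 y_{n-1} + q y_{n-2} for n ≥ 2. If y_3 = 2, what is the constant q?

y_2 = 8 + q
y_3 = -16 - 6q
So -16 - 6q = 2, giving q = -3.

-3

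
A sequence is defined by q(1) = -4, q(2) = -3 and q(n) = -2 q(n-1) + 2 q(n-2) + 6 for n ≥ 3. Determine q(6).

-70

q(3) = -2*(-3) + 2*(-4) + 6 = 4
q(4) = -2*4 + 2*(-3) + 6 = -8
q(5) = -2*(-8) + 2*4 + 6 = 30
q(6) = -2*30 + 2*(-8) + 6 = -70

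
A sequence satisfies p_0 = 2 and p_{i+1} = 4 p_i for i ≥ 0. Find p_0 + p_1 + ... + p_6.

p_1 = 4(2) = 8
p_2 = 4(8) = 32
p_3 = 4(32) = 128
p_4 = 4(128) = 512
p_5 = 4(512) = 2048
p_6 = 4(2048) = 8192
Sum = 2 + 8 + 32 + 128 + 512 + 2048 + 8192 = 10922

10922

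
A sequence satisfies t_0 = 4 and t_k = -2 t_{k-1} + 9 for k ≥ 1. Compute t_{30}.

1073741827

The fixed point is 9/(1 + 2) = 3, so t_k - 3 = -2(t_{k-1} - 3).
Hence t_k = 1·(-2)^k + 3.
t_{30} = 1·(-2)^{30} + 3 = 1·1073741824 + 3 = 1073741827.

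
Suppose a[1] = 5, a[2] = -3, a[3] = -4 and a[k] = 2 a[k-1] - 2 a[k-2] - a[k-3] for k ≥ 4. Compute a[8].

a[4] = 2(-4) - 2(-3) - 5 = -7
a[5] = 2(-7) - 2(-4) - (-3) = -3
a[6] = 2(-3) - 2(-7) - (-4) = 12
a[7] = 2(12) - 2(-3) - (-7) = 37
a[8] = 2(37) - 2(12) - (-3) = 53

53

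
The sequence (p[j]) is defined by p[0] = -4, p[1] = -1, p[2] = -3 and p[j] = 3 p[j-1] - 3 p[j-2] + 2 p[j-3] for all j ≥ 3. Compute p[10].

-2051

p[3] = 3·(-3) - 3·(-1) + 2·(-4) = -14
p[4] = 3·(-14) - 3·(-3) + 2·(-1) = -35
p[5] = 3·(-35) - 3·(-14) + 2·(-3) = -69
p[6] = 3·(-69) - 3·(-35) + 2·(-14) = -130
p[7] = 3·(-130) - 3·(-69) + 2·(-35) = -253
p[8] = 3·(-253) - 3·(-130) + 2·(-69) = -507
p[9] = 3·(-507) - 3·(-253) + 2·(-130) = -1022
p[10] = 3·(-1022) - 3·(-507) + 2·(-253) = -2051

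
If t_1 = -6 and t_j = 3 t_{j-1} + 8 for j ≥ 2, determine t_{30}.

The fixed point is 8/(1 - 3) = -4, so t_j + 4 = 3(t_{j-1} + 4).
Hence t_j = -2·3^{j-1} - 4.
t_{30} = -2·3^{29} - 4 = -2·68630377364883 - 4 = -137260754729770.

-137260754729770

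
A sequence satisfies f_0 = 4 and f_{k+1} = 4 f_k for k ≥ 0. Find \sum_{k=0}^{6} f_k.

f_1 = 4(4) = 16
f_2 = 4(16) = 64
f_3 = 4(64) = 256
f_4 = 4(256) = 1024
f_5 = 4(1024) = 4096
f_6 = 4(4096) = 16384
Sum = 4 + 16 + 64 + 256 + 1024 + 4096 + 16384 = 21844

21844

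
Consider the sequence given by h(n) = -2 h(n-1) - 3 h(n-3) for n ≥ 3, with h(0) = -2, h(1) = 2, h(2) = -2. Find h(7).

h(3) = -2*(-2) - 3*(-2) = 10
h(4) = -2*10 - 3*2 = -26
h(5) = -2*(-26) - 3*(-2) = 58
h(6) = -2*58 - 3*10 = -146
h(7) = -2*(-146) - 3*(-26) = 370

370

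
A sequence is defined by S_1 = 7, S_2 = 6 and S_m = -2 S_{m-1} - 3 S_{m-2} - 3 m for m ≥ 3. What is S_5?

3

S_3 = -2(6) - 3(7) - 9 = -42
S_4 = -2(-42) - 3(6) - 12 = 54
S_5 = -2(54) - 3(-42) - 15 = 3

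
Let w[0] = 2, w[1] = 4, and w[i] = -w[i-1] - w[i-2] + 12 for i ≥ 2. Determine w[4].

w[2] = -4 - 2 + 12 = 6
w[3] = -6 - 4 + 12 = 2
w[4] = -2 - 6 + 12 = 4

4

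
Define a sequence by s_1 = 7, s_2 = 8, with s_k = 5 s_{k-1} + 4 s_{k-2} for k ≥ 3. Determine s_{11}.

s_3 = 5·8 + 4·7 = 68
s_4 = 5·68 + 4·8 = 372
s_5 = 5·372 + 4·68 = 2132
s_6 = 5·2132 + 4·372 = 12148
s_7 = 5·12148 + 4·2132 = 69268
s_8 = 5·69268 + 4·12148 = 394932
s_9 = 5·394932 + 4·69268 = 2251732
s_{10} = 5·2251732 + 4·394932 = 12838388
s_{11} = 5·12838388 + 4·2251732 = 73198868

73198868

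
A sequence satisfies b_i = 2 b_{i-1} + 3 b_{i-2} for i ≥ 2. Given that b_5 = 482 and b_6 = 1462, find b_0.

6

Rearranging, b_{i-2} = (b_i - 2 b_{i-1}) / 3.
b_4 = (1462 - 2*482) / 3 = 498/3 = 166
b_3 = (482 - 2*166) / 3 = 150/3 = 50
b_2 = (166 - 2*50) / 3 = 66/3 = 22
b_1 = (50 - 2*22) / 3 = 6/3 = 2
b_0 = (22 - 2*2) / 3 = 18/3 = 6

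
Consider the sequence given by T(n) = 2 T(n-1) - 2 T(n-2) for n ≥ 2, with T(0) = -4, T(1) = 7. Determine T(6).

-88

T(2) = 2·7 - 2·(-4) = 22
T(3) = 2·22 - 2·7 = 30
T(4) = 2·30 - 2·22 = 16
T(5) = 2·16 - 2·30 = -28
T(6) = 2·(-28) - 2·16 = -88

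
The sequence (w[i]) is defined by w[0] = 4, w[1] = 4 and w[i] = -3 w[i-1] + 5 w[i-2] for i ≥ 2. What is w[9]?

w[2] = -3*4 + 5*4 = 8
w[3] = -3*8 + 5*4 = -4
w[4] = -3*(-4) + 5*8 = 52
w[5] = -3*52 + 5*(-4) = -176
w[6] = -3*(-176) + 5*52 = 788
w[7] = -3*788 + 5*(-176) = -3244
w[8] = -3*(-3244) + 5*788 = 13672
w[9] = -3*13672 + 5*(-3244) = -57236

-57236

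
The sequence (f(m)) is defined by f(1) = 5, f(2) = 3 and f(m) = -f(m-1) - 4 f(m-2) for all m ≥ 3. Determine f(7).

f(3) = -3 - 4*5 = -23
f(4) = -(-23) - 4*3 = 11
f(5) = -11 - 4*(-23) = 81
f(6) = -81 - 4*11 = -125
f(7) = -(-125) - 4*81 = -199

-199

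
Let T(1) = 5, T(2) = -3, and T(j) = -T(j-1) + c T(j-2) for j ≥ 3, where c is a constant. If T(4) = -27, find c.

3

T(3) = 3 + 5c
T(4) = -3 - 8c
So -3 - 8c = -27, giving c = 3.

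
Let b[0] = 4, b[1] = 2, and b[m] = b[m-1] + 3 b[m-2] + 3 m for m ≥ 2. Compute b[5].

227

b[2] = 2 + 3(4) + 6 = 20
b[3] = 20 + 3(2) + 9 = 35
b[4] = 35 + 3(20) + 12 = 107
b[5] = 107 + 3(35) + 15 = 227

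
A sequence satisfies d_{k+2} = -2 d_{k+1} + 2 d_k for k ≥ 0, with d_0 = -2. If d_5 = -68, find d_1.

-3

Let d_1 = v.
d_2 = -4 - 2v
d_3 = 8 + 6v
d_4 = -24 - 16v
d_5 = 64 + 44v
So 64 + 44v = -68, giving v = -3.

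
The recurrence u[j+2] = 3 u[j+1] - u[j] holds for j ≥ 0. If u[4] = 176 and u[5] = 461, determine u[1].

8

Rearranging, u[j-2] = -(u[j] - 3 u[j-1]).
u[3] = -(461 - 3*176) = 67
u[2] = -(176 - 3*67) = 25
u[1] = -(67 - 3*25) = 8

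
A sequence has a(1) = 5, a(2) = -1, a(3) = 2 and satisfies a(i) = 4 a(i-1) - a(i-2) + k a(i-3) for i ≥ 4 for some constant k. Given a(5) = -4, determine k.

-2

a(4) = 9 + 5k
a(5) = 34 + 19k
So 34 + 19k = -4, giving k = -2.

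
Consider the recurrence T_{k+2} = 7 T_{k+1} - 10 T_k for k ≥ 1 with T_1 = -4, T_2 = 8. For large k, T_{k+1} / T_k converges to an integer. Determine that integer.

The characteristic equation is r^2 - 7r + 10 = 0, which factors as (r - 5)(r - 2) = 0.
So the roots are 5 and 2. Since |5| > |2| and the coefficient of 5^k is non-zero, the ratio tends to 5.

5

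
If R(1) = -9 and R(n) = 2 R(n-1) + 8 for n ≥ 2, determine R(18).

The fixed point is 8/(1 - 2) = -8, so R(n) + 8 = 2(R(n-1) + 8).
Hence R(n) = -1·2^{n-1} - 8.
R(18) = -1·2^{17} - 8 = -1·131072 - 8 = -131080.

-131080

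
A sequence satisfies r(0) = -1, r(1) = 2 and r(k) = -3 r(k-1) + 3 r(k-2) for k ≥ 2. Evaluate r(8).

-26001

r(2) = -3(2) + 3(-1) = -9
r(3) = -3(-9) + 3(2) = 33
r(4) = -3(33) + 3(-9) = -126
r(5) = -3(-126) + 3(33) = 477
r(6) = -3(477) + 3(-126) = -1809
r(7) = -3(-1809) + 3(477) = 6858
r(8) = -3(6858) + 3(-1809) = -26001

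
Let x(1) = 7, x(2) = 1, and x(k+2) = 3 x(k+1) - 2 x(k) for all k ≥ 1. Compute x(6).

x(3) = 3*1 - 2*7 = -11
x(4) = 3*(-11) - 2*1 = -35
x(5) = 3*(-35) - 2*(-11) = -83
x(6) = 3*(-83) - 2*(-35) = -179

-179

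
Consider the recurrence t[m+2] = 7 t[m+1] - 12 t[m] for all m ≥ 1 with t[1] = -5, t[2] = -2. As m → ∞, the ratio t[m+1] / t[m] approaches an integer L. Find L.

The characteristic equation is r^2 - 7r + 12 = 0, which factors as (r - 4)(r - 3) = 0.
So the roots are 4 and 3. Since |4| > |3| and the coefficient of 4^m is non-zero, the ratio tends to 4.

4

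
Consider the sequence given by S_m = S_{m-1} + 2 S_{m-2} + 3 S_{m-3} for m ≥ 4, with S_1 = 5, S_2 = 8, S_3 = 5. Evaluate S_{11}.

S_4 = 5 + 2*8 + 3*5 = 36
S_5 = 36 + 2*5 + 3*8 = 70
S_6 = 70 + 2*36 + 3*5 = 157
S_7 = 157 + 2*70 + 3*36 = 405
S_8 = 405 + 2*157 + 3*70 = 929
S_9 = 929 + 2*405 + 3*157 = 2210
S_{10} = 2210 + 2*929 + 3*405 = 5283
S_{11} = 5283 + 2*2210 + 3*929 = 12490

12490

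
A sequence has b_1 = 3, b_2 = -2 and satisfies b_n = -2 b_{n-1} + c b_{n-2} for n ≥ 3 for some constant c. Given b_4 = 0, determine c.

b_3 = 4 + 3c
b_4 = -8 - 8c
So -8 - 8c = 0, giving c = -1.

-1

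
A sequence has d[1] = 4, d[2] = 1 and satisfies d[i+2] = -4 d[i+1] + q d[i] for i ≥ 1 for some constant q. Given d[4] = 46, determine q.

-2

d[3] = -4 + 4q
d[4] = 16 - 15q
So 16 - 15q = 46, giving q = -2.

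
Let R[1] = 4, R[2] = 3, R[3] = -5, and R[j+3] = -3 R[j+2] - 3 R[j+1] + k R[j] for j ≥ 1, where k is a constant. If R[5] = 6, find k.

-1

R[4] = 6 + 4k
R[5] = -3 - 9k
So -3 - 9k = 6, giving k = -1.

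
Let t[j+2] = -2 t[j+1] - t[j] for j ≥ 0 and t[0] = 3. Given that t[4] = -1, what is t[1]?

Let t[1] = v.
t[2] = -3 - 2v
t[3] = 6 + 3v
t[4] = -9 - 4v
So -9 - 4v = -1, giving v = -2.

-2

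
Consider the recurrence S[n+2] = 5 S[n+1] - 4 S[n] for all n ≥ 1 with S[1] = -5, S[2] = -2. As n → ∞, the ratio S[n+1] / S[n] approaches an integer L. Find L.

4

The characteristic equation is r^2 - 5r + 4 = 0, which factors as (r - 4)(r - 1) = 0.
So the roots are 4 and 1. Since |4| > |1| and the coefficient of 4^n is non-zero, the ratio tends to 4.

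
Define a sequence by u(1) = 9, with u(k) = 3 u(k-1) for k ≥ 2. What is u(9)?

u(2) = 3·9 = 27
u(3) = 3·27 = 81
u(4) = 3·81 = 243
u(5) = 3·243 = 729
u(6) = 3·729 = 2187
u(7) = 3·2187 = 6561
u(8) = 3·6561 = 19683
u(9) = 3·19683 = 59049

59049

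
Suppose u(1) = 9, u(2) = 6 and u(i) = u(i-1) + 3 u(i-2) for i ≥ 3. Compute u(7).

u(3) = 6 + 3*9 = 33
u(4) = 33 + 3*6 = 51
u(5) = 51 + 3*33 = 150
u(6) = 150 + 3*51 = 303
u(7) = 303 + 3*150 = 753

753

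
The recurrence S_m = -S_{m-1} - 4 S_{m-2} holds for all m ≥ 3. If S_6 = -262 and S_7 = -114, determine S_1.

9

Rearranging, S_{m-2} = (S_m + S_{m-1}) / -4.
S_5 = (-114 + (-262)) / -4 = -376/-4 = 94
S_4 = (-262 + 94) / -4 = -168/-4 = 42
S_3 = (94 + 42) / -4 = 136/-4 = -34
S_2 = (42 + (-34)) / -4 = 8/-4 = -2
S_1 = (-34 + (-2)) / -4 = -36/-4 = 9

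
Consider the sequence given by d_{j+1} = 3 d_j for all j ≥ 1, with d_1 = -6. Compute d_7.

d_2 = 3*(-6) = -18
d_3 = 3*(-18) = -54
d_4 = 3*(-54) = -162
d_5 = 3*(-162) = -486
d_6 = 3*(-486) = -1458
d_7 = 3*(-1458) = -4374

-4374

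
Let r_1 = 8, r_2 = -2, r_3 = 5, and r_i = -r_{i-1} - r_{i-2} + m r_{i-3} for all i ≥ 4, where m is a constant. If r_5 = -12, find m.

r_4 = -3 + 8m
r_5 = -2 - 10m
So -2 - 10m = -12, giving m = 1.

1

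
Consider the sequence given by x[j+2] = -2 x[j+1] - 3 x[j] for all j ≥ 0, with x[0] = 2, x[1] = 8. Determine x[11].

x[2] = -2(8) - 3(2) = -22
x[3] = -2(-22) - 3(8) = 20
x[4] = -2(20) - 3(-22) = 26
x[5] = -2(26) - 3(20) = -112
x[6] = -2(-112) - 3(26) = 146
x[7] = -2(146) - 3(-112) = 44
x[8] = -2(44) - 3(146) = -526
x[9] = -2(-526) - 3(44) = 920
x[10] = -2(920) - 3(-526) = -262
x[11] = -2(-262) - 3(920) = -2236

-2236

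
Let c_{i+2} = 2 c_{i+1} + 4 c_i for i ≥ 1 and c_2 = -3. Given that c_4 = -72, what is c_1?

Let c_1 = v.
c_3 = -6 + 4v
c_4 = -24 + 8v
So -24 + 8v = -72, giving v = -6.

-6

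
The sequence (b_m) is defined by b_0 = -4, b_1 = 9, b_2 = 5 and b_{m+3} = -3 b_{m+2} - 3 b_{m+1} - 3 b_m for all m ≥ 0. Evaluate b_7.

-396

b_3 = -3*5 - 3*9 - 3*(-4) = -30
b_4 = -3*(-30) - 3*5 - 3*9 = 48
b_5 = -3*48 - 3*(-30) - 3*5 = -69
b_6 = -3*(-69) - 3*48 - 3*(-30) = 153
b_7 = -3*153 - 3*(-69) - 3*48 = -396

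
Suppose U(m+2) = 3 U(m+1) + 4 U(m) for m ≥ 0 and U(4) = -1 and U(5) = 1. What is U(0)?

-1

Rearranging, U(m-2) = (U(m) - 3 U(m-1)) / 4.
U(3) = (1 - 3*(-1)) / 4 = 4/4 = 1
U(2) = (-1 - 3*1) / 4 = -4/4 = -1
U(1) = (1 - 3*(-1)) / 4 = 4/4 = 1
U(0) = (-1 - 3*1) / 4 = -4/4 = -1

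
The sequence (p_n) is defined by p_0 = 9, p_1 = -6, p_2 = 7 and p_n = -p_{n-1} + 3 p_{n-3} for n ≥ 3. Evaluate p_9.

p_3 = -7 + 3·9 = 20
p_4 = -20 + 3·(-6) = -38
p_5 = -(-38) + 3·7 = 59
p_6 = -59 + 3·20 = 1
p_7 = -1 + 3·(-38) = -115
p_8 = -(-115) + 3·59 = 292
p_9 = -292 + 3·1 = -289

-289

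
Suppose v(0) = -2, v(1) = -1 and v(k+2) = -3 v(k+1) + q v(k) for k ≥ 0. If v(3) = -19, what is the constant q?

v(2) = 3 - 2q
v(3) = -9 + 5q
So -9 + 5q = -19, giving q = -2.

-2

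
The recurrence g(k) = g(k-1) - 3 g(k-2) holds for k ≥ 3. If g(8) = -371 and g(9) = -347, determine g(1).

Rearranging, g(k-2) = (g(k) - g(k-1)) / -3.
g(7) = (-347 - (-371)) / -3 = 24/-3 = -8
g(6) = (-371 - (-8)) / -3 = -363/-3 = 121
g(5) = (-8 - 121) / -3 = -129/-3 = 43
g(4) = (121 - 43) / -3 = 78/-3 = -26
g(3) = (43 - (-26)) / -3 = 69/-3 = -23
g(2) = (-26 - (-23)) / -3 = -3/-3 = 1
g(1) = (-23 - 1) / -3 = -24/-3 = 8

8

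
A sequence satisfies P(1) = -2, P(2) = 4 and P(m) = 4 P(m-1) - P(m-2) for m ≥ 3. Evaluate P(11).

686354

P(3) = 4*4 - (-2) = 18
P(4) = 4*18 - 4 = 68
P(5) = 4*68 - 18 = 254
P(6) = 4*254 - 68 = 948
P(7) = 4*948 - 254 = 3538
P(8) = 4*3538 - 948 = 13204
P(9) = 4*13204 - 3538 = 49278
P(10) = 4*49278 - 13204 = 183908
P(11) = 4*183908 - 49278 = 686354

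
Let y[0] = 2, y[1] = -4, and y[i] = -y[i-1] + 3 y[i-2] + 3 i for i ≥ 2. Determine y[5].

-121

y[2] = -(-4) + 3·2 + 6 = 16
y[3] = -16 + 3·(-4) + 9 = -19
y[4] = -(-19) + 3·16 + 12 = 79
y[5] = -79 + 3·(-19) + 15 = -121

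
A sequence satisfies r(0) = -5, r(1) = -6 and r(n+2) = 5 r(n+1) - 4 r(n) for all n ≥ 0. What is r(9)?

r(2) = 5(-6) - 4(-5) = -10
r(3) = 5(-10) - 4(-6) = -26
r(4) = 5(-26) - 4(-10) = -90
r(5) = 5(-90) - 4(-26) = -346
r(6) = 5(-346) - 4(-90) = -1370
r(7) = 5(-1370) - 4(-346) = -5466
r(8) = 5(-5466) - 4(-1370) = -21850
r(9) = 5(-21850) - 4(-5466) = -87386

-87386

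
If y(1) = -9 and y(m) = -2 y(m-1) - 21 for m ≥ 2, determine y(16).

The fixed point is -21/(1 + 2) = -7, so y(m) + 7 = -2(y(m-1) + 7).
Hence y(m) = -2·(-2)^{m-1} - 7.
y(16) = -2·(-2)^{15} - 7 = -2·-32768 - 7 = 65529.

65529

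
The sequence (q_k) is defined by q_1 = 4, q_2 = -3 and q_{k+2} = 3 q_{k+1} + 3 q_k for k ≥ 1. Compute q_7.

q_3 = 3*(-3) + 3*4 = 3
q_4 = 3*3 + 3*(-3) = 0
q_5 = 3*0 + 3*3 = 9
q_6 = 3*9 + 3*0 = 27
q_7 = 3*27 + 3*9 = 108

108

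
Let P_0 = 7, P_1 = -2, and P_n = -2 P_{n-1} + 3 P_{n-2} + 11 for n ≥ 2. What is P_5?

P_2 = -2*(-2) + 3*7 + 11 = 36
P_3 = -2*36 + 3*(-2) + 11 = -67
P_4 = -2*(-67) + 3*36 + 11 = 253
P_5 = -2*253 + 3*(-67) + 11 = -696

-696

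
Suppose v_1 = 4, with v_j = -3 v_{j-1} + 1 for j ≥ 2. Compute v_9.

24604

v_2 = -3(4) + 1 = -11
v_3 = -3(-11) + 1 = 34
v_4 = -3(34) + 1 = -101
v_5 = -3(-101) + 1 = 304
v_6 = -3(304) + 1 = -911
v_7 = -3(-911) + 1 = 2734
v_8 = -3(2734) + 1 = -8201
v_9 = -3(-8201) + 1 = 24604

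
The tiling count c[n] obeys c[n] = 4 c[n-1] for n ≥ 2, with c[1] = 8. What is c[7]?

c[2] = 4·8 = 32
c[3] = 4·32 = 128
c[4] = 4·128 = 512
c[5] = 4·512 = 2048
c[6] = 4·2048 = 8192
c[7] = 4·8192 = 32768

32768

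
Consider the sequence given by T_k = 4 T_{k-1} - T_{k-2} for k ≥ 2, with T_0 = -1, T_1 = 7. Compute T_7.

21157

T_2 = 4·7 - (-1) = 29
T_3 = 4·29 - 7 = 109
T_4 = 4·109 - 29 = 407
T_5 = 4·407 - 109 = 1519
T_6 = 4·1519 - 407 = 5669
T_7 = 4·5669 - 1519 = 21157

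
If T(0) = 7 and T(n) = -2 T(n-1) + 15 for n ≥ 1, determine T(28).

536870917

The fixed point is 15/(1 + 2) = 5, so T(n) - 5 = -2(T(n-1) - 5).
Hence T(n) = 2·(-2)^n + 5.
T(28) = 2·(-2)^{28} + 5 = 2·268435456 + 5 = 536870917.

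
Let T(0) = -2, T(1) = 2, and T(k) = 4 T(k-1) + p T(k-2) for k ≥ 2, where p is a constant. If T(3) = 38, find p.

T(2) = 8 - 2p
T(3) = 32 - 6p
So 32 - 6p = 38, giving p = -1.

-1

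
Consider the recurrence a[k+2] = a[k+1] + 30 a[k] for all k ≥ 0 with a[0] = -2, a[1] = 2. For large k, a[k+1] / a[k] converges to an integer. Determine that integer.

The characteristic equation is r^2 - r - 30 = 0, which factors as (r - 6)(r + 5) = 0.
So the roots are 6 and -5. Since |6| > |-5| and the coefficient of 6^k is non-zero, the ratio tends to 6.

6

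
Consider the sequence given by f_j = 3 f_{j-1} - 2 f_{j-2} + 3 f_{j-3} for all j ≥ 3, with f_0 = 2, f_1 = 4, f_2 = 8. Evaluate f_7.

1174

f_3 = 3*8 - 2*4 + 3*2 = 22
f_4 = 3*22 - 2*8 + 3*4 = 62
f_5 = 3*62 - 2*22 + 3*8 = 166
f_6 = 3*166 - 2*62 + 3*22 = 440
f_7 = 3*440 - 2*166 + 3*62 = 1174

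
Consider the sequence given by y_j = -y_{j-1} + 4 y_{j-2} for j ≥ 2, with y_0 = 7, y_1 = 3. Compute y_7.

y_2 = -3 + 4*7 = 25
y_3 = -25 + 4*3 = -13
y_4 = -(-13) + 4*25 = 113
y_5 = -113 + 4*(-13) = -165
y_6 = -(-165) + 4*113 = 617
y_7 = -617 + 4*(-165) = -1277

-1277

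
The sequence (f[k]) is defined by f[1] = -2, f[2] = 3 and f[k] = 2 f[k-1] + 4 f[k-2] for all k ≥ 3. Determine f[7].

f[3] = 2*3 + 4*(-2) = -2
f[4] = 2*(-2) + 4*3 = 8
f[5] = 2*8 + 4*(-2) = 8
f[6] = 2*8 + 4*8 = 48
f[7] = 2*48 + 4*8 = 128

128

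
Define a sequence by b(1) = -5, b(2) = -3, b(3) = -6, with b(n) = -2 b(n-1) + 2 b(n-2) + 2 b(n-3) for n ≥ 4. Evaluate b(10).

272

b(4) = -2*(-6) + 2*(-3) + 2*(-5) = -4
b(5) = -2*(-4) + 2*(-6) + 2*(-3) = -10
b(6) = -2*(-10) + 2*(-4) + 2*(-6) = 0
b(7) = -2*0 + 2*(-10) + 2*(-4) = -28
b(8) = -2*(-28) + 2*0 + 2*(-10) = 36
b(9) = -2*36 + 2*(-28) + 2*0 = -128
b(10) = -2*(-128) + 2*36 + 2*(-28) = 272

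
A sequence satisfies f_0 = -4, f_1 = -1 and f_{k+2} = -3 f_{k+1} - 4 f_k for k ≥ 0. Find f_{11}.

f_2 = -3(-1) - 4(-4) = 19
f_3 = -3(19) - 4(-1) = -53
f_4 = -3(-53) - 4(19) = 83
f_5 = -3(83) - 4(-53) = -37
f_6 = -3(-37) - 4(83) = -221
f_7 = -3(-221) - 4(-37) = 811
f_8 = -3(811) - 4(-221) = -1549
f_9 = -3(-1549) - 4(811) = 1403
f_{10} = -3(1403) - 4(-1549) = 1987
f_{11} = -3(1987) - 4(1403) = -11573

-11573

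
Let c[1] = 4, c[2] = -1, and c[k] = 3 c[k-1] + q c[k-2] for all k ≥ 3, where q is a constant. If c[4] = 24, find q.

c[3] = -3 + 4q
c[4] = -9 + 11q
So -9 + 11q = 24, giving q = 3.

3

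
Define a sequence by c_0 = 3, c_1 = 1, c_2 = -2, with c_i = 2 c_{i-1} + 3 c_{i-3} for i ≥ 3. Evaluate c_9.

881

c_3 = 2·(-2) + 3·3 = 5
c_4 = 2·5 + 3·1 = 13
c_5 = 2·13 + 3·(-2) = 20
c_6 = 2·20 + 3·5 = 55
c_7 = 2·55 + 3·13 = 149
c_8 = 2·149 + 3·20 = 358
c_9 = 2·358 + 3·55 = 881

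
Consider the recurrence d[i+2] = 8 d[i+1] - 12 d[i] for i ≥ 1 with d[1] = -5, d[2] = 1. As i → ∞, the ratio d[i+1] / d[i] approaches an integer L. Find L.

6

The characteristic equation is r^2 - 8r + 12 = 0, which factors as (r - 6)(r - 2) = 0.
So the roots are 6 and 2. Since |6| > |2| and the coefficient of 6^i is non-zero, the ratio tends to 6.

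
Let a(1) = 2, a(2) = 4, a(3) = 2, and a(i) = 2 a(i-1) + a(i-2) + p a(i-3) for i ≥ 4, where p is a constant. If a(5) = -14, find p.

-4

a(4) = 8 + 2p
a(5) = 18 + 8p
So 18 + 8p = -14, giving p = -4.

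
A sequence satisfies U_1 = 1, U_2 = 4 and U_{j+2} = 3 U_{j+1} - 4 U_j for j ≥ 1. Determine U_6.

-56

U_3 = 3·4 - 4·1 = 8
U_4 = 3·8 - 4·4 = 8
U_5 = 3·8 - 4·8 = -8
U_6 = 3·(-8) - 4·8 = -56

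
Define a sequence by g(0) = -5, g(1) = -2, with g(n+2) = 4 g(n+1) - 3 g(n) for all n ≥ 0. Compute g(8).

g(2) = 4·(-2) - 3·(-5) = 7
g(3) = 4·7 - 3·(-2) = 34
g(4) = 4·34 - 3·7 = 115
g(5) = 4·115 - 3·34 = 358
g(6) = 4·358 - 3·115 = 1087
g(7) = 4·1087 - 3·358 = 3274
g(8) = 4·3274 - 3·1087 = 9835

9835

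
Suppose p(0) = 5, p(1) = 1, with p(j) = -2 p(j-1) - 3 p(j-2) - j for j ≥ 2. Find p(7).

p(2) = -2·1 - 3·5 - 2 = -19
p(3) = -2·(-19) - 3·1 - 3 = 32
p(4) = -2·32 - 3·(-19) - 4 = -11
p(5) = -2·(-11) - 3·32 - 5 = -79
p(6) = -2·(-79) - 3·(-11) - 6 = 185
p(7) = -2·185 - 3·(-79) - 7 = -140

-140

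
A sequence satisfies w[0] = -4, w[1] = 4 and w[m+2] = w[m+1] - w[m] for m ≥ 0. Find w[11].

w[2] = 4 - (-4) = 8
w[3] = 8 - 4 = 4
w[4] = 4 - 8 = -4
w[5] = (-4) - 4 = -8
w[6] = (-8) - (-4) = -4
w[7] = (-4) - (-8) = 4
w[8] = 4 - (-4) = 8
w[9] = 8 - 4 = 4
w[10] = 4 - 8 = -4
w[11] = (-4) - 4 = -8

-8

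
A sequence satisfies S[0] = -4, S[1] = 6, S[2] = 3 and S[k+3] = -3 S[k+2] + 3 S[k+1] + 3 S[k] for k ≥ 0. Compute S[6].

S[3] = -3*3 + 3*6 + 3*(-4) = -3
S[4] = -3*(-3) + 3*3 + 3*6 = 36
S[5] = -3*36 + 3*(-3) + 3*3 = -108
S[6] = -3*(-108) + 3*36 + 3*(-3) = 423

423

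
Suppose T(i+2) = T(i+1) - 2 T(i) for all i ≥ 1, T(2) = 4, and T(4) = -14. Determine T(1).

5

Let T(1) = w.
T(3) = 4 - 2w
T(4) = -4 - 2w
So -4 - 2w = -14, giving w = 5.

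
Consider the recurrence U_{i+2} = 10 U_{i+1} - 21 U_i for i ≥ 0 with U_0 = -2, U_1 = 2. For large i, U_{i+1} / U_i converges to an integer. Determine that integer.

7

The characteristic equation is r^2 - 10r + 21 = 0, which factors as (r - 7)(r - 3) = 0.
So the roots are 7 and 3. Since |7| > |3| and the coefficient of 7^i is non-zero, the ratio tends to 7.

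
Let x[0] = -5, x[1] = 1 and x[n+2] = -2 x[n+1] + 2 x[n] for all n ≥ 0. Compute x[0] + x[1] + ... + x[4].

-66

x[2] = -2*1 + 2*(-5) = -12
x[3] = -2*(-12) + 2*1 = 26
x[4] = -2*26 + 2*(-12) = -76
Sum = (-5) + 1 + (-12) + 26 + (-76) = -66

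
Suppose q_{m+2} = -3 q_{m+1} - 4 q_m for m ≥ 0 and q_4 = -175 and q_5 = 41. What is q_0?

8

Rearranging, q_{m-2} = (q_m + 3 q_{m-1}) / -4.
q_3 = (41 + 3*(-175)) / -4 = -484/-4 = 121
q_2 = (-175 + 3*121) / -4 = 188/-4 = -47
q_1 = (121 + 3*(-47)) / -4 = -20/-4 = 5
q_0 = (-47 + 3*5) / -4 = -32/-4 = 8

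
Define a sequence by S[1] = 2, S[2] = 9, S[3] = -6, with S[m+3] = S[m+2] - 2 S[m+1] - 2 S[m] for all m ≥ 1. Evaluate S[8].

S[4] = (-6) - 2(9) - 2(2) = -28
S[5] = (-28) - 2(-6) - 2(9) = -34
S[6] = (-34) - 2(-28) - 2(-6) = 34
S[7] = 34 - 2(-34) - 2(-28) = 158
S[8] = 158 - 2(34) - 2(-34) = 158

158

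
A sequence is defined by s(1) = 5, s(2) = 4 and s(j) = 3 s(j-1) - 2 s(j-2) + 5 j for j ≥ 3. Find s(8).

2173

s(3) = 3*4 - 2*5 + 15 = 17
s(4) = 3*17 - 2*4 + 20 = 63
s(5) = 3*63 - 2*17 + 25 = 180
s(6) = 3*180 - 2*63 + 30 = 444
s(7) = 3*444 - 2*180 + 35 = 1007
s(8) = 3*1007 - 2*444 + 40 = 2173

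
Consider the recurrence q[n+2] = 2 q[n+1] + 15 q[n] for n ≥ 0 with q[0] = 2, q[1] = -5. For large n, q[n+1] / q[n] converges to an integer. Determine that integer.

5

The characteristic equation is r^2 - 2r - 15 = 0, which factors as (r - 5)(r + 3) = 0.
So the roots are 5 and -3. Since |5| > |-3| and the coefficient of 5^n is non-zero, the ratio tends to 5.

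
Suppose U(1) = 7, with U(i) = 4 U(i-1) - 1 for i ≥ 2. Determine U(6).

6827

U(2) = 4*7 - 1 = 27
U(3) = 4*27 - 1 = 107
U(4) = 4*107 - 1 = 427
U(5) = 4*427 - 1 = 1707
U(6) = 4*1707 - 1 = 6827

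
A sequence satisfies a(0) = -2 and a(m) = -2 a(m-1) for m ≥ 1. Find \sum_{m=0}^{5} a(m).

42

a(1) = -2*(-2) = 4
a(2) = -2*4 = -8
a(3) = -2*(-8) = 16
a(4) = -2*16 = -32
a(5) = -2*(-32) = 64
Sum = (-2) + 4 + (-8) + 16 + (-32) + 64 = 42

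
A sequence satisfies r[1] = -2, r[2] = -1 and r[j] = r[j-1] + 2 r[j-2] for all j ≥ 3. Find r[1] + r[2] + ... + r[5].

-32

r[3] = (-1) + 2*(-2) = -5
r[4] = (-5) + 2*(-1) = -7
r[5] = (-7) + 2*(-5) = -17
Sum = (-2) + (-1) + (-5) + (-7) + (-17) = -32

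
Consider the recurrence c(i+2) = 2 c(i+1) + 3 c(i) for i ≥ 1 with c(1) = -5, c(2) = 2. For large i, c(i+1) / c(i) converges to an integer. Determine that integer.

3

The characteristic equation is r^2 - 2r - 3 = 0, which factors as (r - 3)(r + 1) = 0.
So the roots are 3 and -1. Since |3| > |-1| and the coefficient of 3^i is non-zero, the ratio tends to 3.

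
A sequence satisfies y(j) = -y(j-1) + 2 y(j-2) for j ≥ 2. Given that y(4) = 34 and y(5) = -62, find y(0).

Rearranging, y(j-2) = (y(j) + y(j-1)) / 2.
y(3) = (-62 + 34) / 2 = -28/2 = -14
y(2) = (34 + (-14)) / 2 = 20/2 = 10
y(1) = (-14 + 10) / 2 = -4/2 = -2
y(0) = (10 + (-2)) / 2 = 8/2 = 4

4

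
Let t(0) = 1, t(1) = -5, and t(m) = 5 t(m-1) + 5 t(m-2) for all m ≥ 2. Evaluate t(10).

-29215625

t(2) = 5(-5) + 5(1) = -20
t(3) = 5(-20) + 5(-5) = -125
t(4) = 5(-125) + 5(-20) = -725
t(5) = 5(-725) + 5(-125) = -4250
t(6) = 5(-4250) + 5(-725) = -24875
t(7) = 5(-24875) + 5(-4250) = -145625
t(8) = 5(-145625) + 5(-24875) = -852500
t(9) = 5(-852500) + 5(-145625) = -4990625
t(10) = 5(-4990625) + 5(-852500) = -29215625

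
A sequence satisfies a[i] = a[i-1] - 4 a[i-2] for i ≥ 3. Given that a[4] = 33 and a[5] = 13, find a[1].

Rearranging, a[i-2] = (a[i] - a[i-1]) / -4.
a[3] = (13 - 33) / -4 = -20/-4 = 5
a[2] = (33 - 5) / -4 = 28/-4 = -7
a[1] = (5 - (-7)) / -4 = 12/-4 = -3

-3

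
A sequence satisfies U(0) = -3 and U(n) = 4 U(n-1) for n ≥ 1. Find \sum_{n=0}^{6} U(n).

-16383

U(1) = 4(-3) = -12
U(2) = 4(-12) = -48
U(3) = 4(-48) = -192
U(4) = 4(-192) = -768
U(5) = 4(-768) = -3072
U(6) = 4(-3072) = -12288
Sum = (-3) + (-12) + (-48) + (-192) + (-768) + (-3072) + (-12288) = -16383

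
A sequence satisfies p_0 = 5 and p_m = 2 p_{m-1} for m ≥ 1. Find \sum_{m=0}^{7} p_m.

p_1 = 2(5) = 10
p_2 = 2(10) = 20
p_3 = 2(20) = 40
p_4 = 2(40) = 80
p_5 = 2(80) = 160
p_6 = 2(160) = 320
p_7 = 2(320) = 640
Sum = 5 + 10 + 20 + 40 + 80 + 160 + 320 + 640 = 1275

1275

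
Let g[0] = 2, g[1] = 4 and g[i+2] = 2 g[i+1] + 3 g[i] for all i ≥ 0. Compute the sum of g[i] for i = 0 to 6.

1640

g[2] = 2*4 + 3*2 = 14
g[3] = 2*14 + 3*4 = 40
g[4] = 2*40 + 3*14 = 122
g[5] = 2*122 + 3*40 = 364
g[6] = 2*364 + 3*122 = 1094
Sum = 2 + 4 + 14 + 40 + 122 + 364 + 1094 = 1640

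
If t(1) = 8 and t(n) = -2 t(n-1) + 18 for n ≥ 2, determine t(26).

The fixed point is 18/(1 + 2) = 6, so t(n) - 6 = -2(t(n-1) - 6).
Hence t(n) = 2·(-2)^{n-1} + 6.
t(26) = 2·(-2)^{25} + 6 = 2·-33554432 + 6 = -67108858.

-67108858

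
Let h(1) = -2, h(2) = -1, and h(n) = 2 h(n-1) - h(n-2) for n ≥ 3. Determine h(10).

7

h(3) = 2*(-1) - (-2) = 0
h(4) = 2*0 - (-1) = 1
h(5) = 2*1 - 0 = 2
h(6) = 2*2 - 1 = 3
h(7) = 2*3 - 2 = 4
h(8) = 2*4 - 3 = 5
h(9) = 2*5 - 4 = 6
h(10) = 2*6 - 5 = 7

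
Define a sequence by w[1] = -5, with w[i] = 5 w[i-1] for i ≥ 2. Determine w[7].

w[2] = 5(-5) = -25
w[3] = 5(-25) = -125
w[4] = 5(-125) = -625
w[5] = 5(-625) = -3125
w[6] = 5(-3125) = -15625
w[7] = 5(-15625) = -78125

-78125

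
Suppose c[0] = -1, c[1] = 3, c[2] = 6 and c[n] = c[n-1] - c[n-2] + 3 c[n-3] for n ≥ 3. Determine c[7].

6

c[3] = 6 - 3 + 3*(-1) = 0
c[4] = 0 - 6 + 3*3 = 3
c[5] = 3 - 0 + 3*6 = 21
c[6] = 21 - 3 + 3*0 = 18
c[7] = 18 - 21 + 3*3 = 6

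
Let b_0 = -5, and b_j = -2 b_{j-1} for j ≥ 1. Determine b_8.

b_1 = -2·(-5) = 10
b_2 = -2·10 = -20
b_3 = -2·(-20) = 40
b_4 = -2·40 = -80
b_5 = -2·(-80) = 160
b_6 = -2·160 = -320
b_7 = -2·(-320) = 640
b_8 = -2·640 = -1280

-1280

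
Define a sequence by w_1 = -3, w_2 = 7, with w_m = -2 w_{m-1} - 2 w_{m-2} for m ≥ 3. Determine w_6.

-28

w_3 = -2*7 - 2*(-3) = -8
w_4 = -2*(-8) - 2*7 = 2
w_5 = -2*2 - 2*(-8) = 12
w_6 = -2*12 - 2*2 = -28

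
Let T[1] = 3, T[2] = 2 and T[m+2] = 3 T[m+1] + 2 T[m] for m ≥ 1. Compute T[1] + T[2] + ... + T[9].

T[3] = 3*2 + 2*3 = 12
T[4] = 3*12 + 2*2 = 40
T[5] = 3*40 + 2*12 = 144
T[6] = 3*144 + 2*40 = 512
T[7] = 3*512 + 2*144 = 1824
T[8] = 3*1824 + 2*512 = 6496
T[9] = 3*6496 + 2*1824 = 23136
Sum = 3 + 2 + 12 + 40 + 144 + 512 + 1824 + 6496 + 23136 = 32169

32169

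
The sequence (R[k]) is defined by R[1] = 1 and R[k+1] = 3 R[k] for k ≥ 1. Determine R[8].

R[2] = 3*1 = 3
R[3] = 3*3 = 9
R[4] = 3*9 = 27
R[5] = 3*27 = 81
R[6] = 3*81 = 243
R[7] = 3*243 = 729
R[8] = 3*729 = 2187

2187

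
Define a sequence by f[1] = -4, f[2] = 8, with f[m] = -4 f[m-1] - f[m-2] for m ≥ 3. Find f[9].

f[3] = -4*8 - (-4) = -28
f[4] = -4*(-28) - 8 = 104
f[5] = -4*104 - (-28) = -388
f[6] = -4*(-388) - 104 = 1448
f[7] = -4*1448 - (-388) = -5404
f[8] = -4*(-5404) - 1448 = 20168
f[9] = -4*20168 - (-5404) = -75268

-75268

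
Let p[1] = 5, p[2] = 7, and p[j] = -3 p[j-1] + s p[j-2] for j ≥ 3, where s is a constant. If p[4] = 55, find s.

1

p[3] = -21 + 5s
p[4] = 63 - 8s
So 63 - 8s = 55, giving s = 1.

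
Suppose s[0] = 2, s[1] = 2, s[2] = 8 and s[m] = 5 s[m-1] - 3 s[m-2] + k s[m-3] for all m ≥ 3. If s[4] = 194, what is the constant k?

4

s[3] = 34 + 2k
s[4] = 146 + 12k
So 146 + 12k = 194, giving k = 4.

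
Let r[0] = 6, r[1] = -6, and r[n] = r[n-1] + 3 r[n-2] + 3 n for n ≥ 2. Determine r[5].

117

r[2] = (-6) + 3(6) + 6 = 18
r[3] = 18 + 3(-6) + 9 = 9
r[4] = 9 + 3(18) + 12 = 75
r[5] = 75 + 3(9) + 15 = 117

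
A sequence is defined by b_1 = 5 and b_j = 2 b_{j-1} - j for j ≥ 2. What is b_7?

b_2 = 2·5 - 2 = 8
b_3 = 2·8 - 3 = 13
b_4 = 2·13 - 4 = 22
b_5 = 2·22 - 5 = 39
b_6 = 2·39 - 6 = 72
b_7 = 2·72 - 7 = 137

137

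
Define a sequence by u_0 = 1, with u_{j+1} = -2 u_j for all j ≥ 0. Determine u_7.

u_1 = -2·1 = -2
u_2 = -2·(-2) = 4
u_3 = -2·4 = -8
u_4 = -2·(-8) = 16
u_5 = -2·16 = -32
u_6 = -2·(-32) = 64
u_7 = -2·64 = -128

-128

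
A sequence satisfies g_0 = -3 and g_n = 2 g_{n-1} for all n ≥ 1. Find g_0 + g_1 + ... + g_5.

-189

g_1 = 2·(-3) = -6
g_2 = 2·(-6) = -12
g_3 = 2·(-12) = -24
g_4 = 2·(-24) = -48
g_5 = 2·(-48) = -96
Sum = (-3) + (-6) + (-12) + (-24) + (-48) + (-96) = -189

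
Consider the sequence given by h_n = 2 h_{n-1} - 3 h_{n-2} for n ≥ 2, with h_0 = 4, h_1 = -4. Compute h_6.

h_2 = 2(-4) - 3(4) = -20
h_3 = 2(-20) - 3(-4) = -28
h_4 = 2(-28) - 3(-20) = 4
h_5 = 2(4) - 3(-28) = 92
h_6 = 2(92) - 3(4) = 172

172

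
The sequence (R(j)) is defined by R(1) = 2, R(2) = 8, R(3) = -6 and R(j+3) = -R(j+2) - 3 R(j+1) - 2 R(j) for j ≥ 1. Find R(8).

-128

R(4) = -(-6) - 3*8 - 2*2 = -22
R(5) = -(-22) - 3*(-6) - 2*8 = 24
R(6) = -24 - 3*(-22) - 2*(-6) = 54
R(7) = -54 - 3*24 - 2*(-22) = -82
R(8) = -(-82) - 3*54 - 2*24 = -128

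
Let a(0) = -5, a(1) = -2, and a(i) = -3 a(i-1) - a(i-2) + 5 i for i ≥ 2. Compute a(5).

-340

a(2) = -3*(-2) - (-5) + 10 = 21
a(3) = -3*21 - (-2) + 15 = -46
a(4) = -3*(-46) - 21 + 20 = 137
a(5) = -3*137 - (-46) + 25 = -340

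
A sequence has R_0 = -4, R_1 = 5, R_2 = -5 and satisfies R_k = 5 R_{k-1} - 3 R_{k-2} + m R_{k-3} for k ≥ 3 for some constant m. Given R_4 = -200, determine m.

1

R_3 = -40 - 4m
R_4 = -185 - 15m
So -185 - 15m = -200, giving m = 1.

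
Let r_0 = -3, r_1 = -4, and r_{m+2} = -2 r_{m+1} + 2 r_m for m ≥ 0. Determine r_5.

r_2 = -2*(-4) + 2*(-3) = 2
r_3 = -2*2 + 2*(-4) = -12
r_4 = -2*(-12) + 2*2 = 28
r_5 = -2*28 + 2*(-12) = -80

-80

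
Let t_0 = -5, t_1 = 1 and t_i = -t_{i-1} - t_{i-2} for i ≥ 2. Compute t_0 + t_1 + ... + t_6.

t_2 = -1 - (-5) = 4
t_3 = -4 - 1 = -5
t_4 = -(-5) - 4 = 1
t_5 = -1 - (-5) = 4
t_6 = -4 - 1 = -5
Sum = (-5) + 1 + 4 + (-5) + 1 + 4 + (-5) = -5

-5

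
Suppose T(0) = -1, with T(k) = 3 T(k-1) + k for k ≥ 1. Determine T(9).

-4926

T(1) = 3*(-1) + 1 = -2
T(2) = 3*(-2) + 2 = -4
T(3) = 3*(-4) + 3 = -9
T(4) = 3*(-9) + 4 = -23
T(5) = 3*(-23) + 5 = -64
T(6) = 3*(-64) + 6 = -186
T(7) = 3*(-186) + 7 = -551
T(8) = 3*(-551) + 8 = -1645
T(9) = 3*(-1645) + 9 = -4926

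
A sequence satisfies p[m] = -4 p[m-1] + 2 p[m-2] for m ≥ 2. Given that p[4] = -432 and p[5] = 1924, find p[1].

9

Rearranging, p[m-2] = (p[m] + 4 p[m-1]) / 2.
p[3] = (1924 + 4·(-432)) / 2 = 196/2 = 98
p[2] = (-432 + 4·98) / 2 = -40/2 = -20
p[1] = (98 + 4·(-20)) / 2 = 18/2 = 9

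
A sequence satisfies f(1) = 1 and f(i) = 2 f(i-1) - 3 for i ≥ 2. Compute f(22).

The fixed point is -3/(1 - 2) = 3, so f(i) - 3 = 2(f(i-1) - 3).
Hence f(i) = -2·2^{i-1} + 3.
f(22) = -2·2^{21} + 3 = -2·2097152 + 3 = -4194301.

-4194301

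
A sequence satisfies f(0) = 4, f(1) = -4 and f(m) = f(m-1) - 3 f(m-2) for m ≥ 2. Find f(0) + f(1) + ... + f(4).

24

f(2) = (-4) - 3*4 = -16
f(3) = (-16) - 3*(-4) = -4
f(4) = (-4) - 3*(-16) = 44
Sum = 4 + (-4) + (-16) + (-4) + 44 = 24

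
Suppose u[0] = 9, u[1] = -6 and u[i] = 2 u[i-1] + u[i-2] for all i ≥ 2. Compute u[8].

u[2] = 2·(-6) + 9 = -3
u[3] = 2·(-3) + (-6) = -12
u[4] = 2·(-12) + (-3) = -27
u[5] = 2·(-27) + (-12) = -66
u[6] = 2·(-66) + (-27) = -159
u[7] = 2·(-159) + (-66) = -384
u[8] = 2·(-384) + (-159) = -927

-927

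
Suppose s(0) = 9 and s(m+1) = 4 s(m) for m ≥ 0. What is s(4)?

s(1) = 4(9) = 36
s(2) = 4(36) = 144
s(3) = 4(144) = 576
s(4) = 4(576) = 2304

2304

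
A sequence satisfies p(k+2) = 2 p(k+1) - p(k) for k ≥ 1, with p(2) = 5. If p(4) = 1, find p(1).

7

Let p(1) = z.
p(3) = 10 - z
p(4) = 15 - 2z
So 15 - 2z = 1, giving z = 7.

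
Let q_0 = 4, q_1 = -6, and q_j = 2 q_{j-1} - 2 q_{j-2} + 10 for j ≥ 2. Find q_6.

q_2 = 2*(-6) - 2*4 + 10 = -10
q_3 = 2*(-10) - 2*(-6) + 10 = 2
q_4 = 2*2 - 2*(-10) + 10 = 34
q_5 = 2*34 - 2*2 + 10 = 74
q_6 = 2*74 - 2*34 + 10 = 90

90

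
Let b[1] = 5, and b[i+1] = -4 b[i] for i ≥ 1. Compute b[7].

b[2] = -4*5 = -20
b[3] = -4*(-20) = 80
b[4] = -4*80 = -320
b[5] = -4*(-320) = 1280
b[6] = -4*1280 = -5120
b[7] = -4*(-5120) = 20480

20480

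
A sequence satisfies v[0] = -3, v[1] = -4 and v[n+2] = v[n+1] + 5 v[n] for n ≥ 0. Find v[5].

-329

v[2] = (-4) + 5*(-3) = -19
v[3] = (-19) + 5*(-4) = -39
v[4] = (-39) + 5*(-19) = -134
v[5] = (-134) + 5*(-39) = -329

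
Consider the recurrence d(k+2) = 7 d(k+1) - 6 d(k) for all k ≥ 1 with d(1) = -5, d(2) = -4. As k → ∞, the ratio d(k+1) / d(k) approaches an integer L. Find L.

6

The characteristic equation is r^2 - 7r + 6 = 0, which factors as (r - 6)(r - 1) = 0.
So the roots are 6 and 1. Since |6| > |1| and the coefficient of 6^k is non-zero, the ratio tends to 6.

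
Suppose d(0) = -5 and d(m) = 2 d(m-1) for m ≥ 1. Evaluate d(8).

d(1) = 2·(-5) = -10
d(2) = 2·(-10) = -20
d(3) = 2·(-20) = -40
d(4) = 2·(-40) = -80
d(5) = 2·(-80) = -160
d(6) = 2·(-160) = -320
d(7) = 2·(-320) = -640
d(8) = 2·(-640) = -1280

-1280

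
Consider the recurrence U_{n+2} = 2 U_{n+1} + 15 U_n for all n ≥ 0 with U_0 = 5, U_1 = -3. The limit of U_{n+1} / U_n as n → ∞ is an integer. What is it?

5

The characteristic equation is r^2 - 2r - 15 = 0, which factors as (r - 5)(r + 3) = 0.
So the roots are 5 and -3. Since |5| > |-3| and the coefficient of 5^n is non-zero, the ratio tends to 5.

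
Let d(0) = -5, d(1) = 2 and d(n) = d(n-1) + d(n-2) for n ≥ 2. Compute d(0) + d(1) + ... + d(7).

-39

d(2) = 2 + (-5) = -3
d(3) = (-3) + 2 = -1
d(4) = (-1) + (-3) = -4
d(5) = (-4) + (-1) = -5
d(6) = (-5) + (-4) = -9
d(7) = (-9) + (-5) = -14
Sum = (-5) + 2 + (-3) + (-1) + (-4) + (-5) + (-9) + (-14) = -39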